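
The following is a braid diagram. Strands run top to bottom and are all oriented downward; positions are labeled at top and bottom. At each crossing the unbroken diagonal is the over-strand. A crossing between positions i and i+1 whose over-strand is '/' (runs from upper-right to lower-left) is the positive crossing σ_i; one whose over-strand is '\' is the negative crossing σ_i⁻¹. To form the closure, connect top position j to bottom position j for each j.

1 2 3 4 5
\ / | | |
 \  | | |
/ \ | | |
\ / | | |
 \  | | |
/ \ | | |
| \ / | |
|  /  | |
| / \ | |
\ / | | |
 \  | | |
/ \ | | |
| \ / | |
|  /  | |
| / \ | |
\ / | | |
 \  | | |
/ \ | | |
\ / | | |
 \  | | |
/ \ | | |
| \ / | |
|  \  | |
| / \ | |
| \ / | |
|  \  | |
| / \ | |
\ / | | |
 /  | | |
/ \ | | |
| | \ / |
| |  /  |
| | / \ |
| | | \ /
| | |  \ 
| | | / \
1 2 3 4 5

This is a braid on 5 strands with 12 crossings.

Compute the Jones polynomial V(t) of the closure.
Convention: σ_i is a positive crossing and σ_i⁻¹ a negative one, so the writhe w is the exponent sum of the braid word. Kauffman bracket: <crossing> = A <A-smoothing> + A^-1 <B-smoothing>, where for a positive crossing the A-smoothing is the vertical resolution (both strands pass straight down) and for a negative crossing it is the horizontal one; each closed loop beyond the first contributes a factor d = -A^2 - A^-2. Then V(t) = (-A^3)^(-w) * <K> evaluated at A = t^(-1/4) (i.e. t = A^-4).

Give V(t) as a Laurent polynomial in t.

Reading the diagram top to bottom ('/'-over between positions i,i+1 = s_i, '\'-over = s_i^-1): braid word = s1^-1 s1^-1 s2 s1^-1 s2 s1^-1 s1^-1 s2^-1 s2^-1 s1 s3 s4^-1.
The presented braid s1^-1 s1^-1 s2 s1^-1 s2 s1^-1 s1^-1 s2^-1 s2^-1 s1 s3 s4^-1 on 5 strands reduces by inverse Markov moves (closure unchanged at each step):
  Destabilize: the word has the form β·s4^-1 where s4^-1 occurs only as the final letter (β ∈ B_4); drop it and the last strand → 4 strands.
  Destabilize: the word has the form β·s3 where s3 occurs only as the final letter (β ∈ B_3); drop it and the last strand → 3 strands.
  Deconjugate: the word is γ·β·γ⁻¹ with γ = s1^-1 (prefix) and γ⁻¹ = s1 (suffix); strip both.
Reduced to β = s1^-1 s2 s1^-1 s2 s1^-1 s1^-1 s2^-1 s2^-1 on 3 strands, 8 crossings.
Compute on β:
Braid: s1^-1 s2 s1^-1 s2 s1^-1 s1^-1 s2^-1 s2^-1 on 3 strands, 8 crossings.
Writhe w = (#positive) - (#negative) = 2 - 6 = -4.
Computing the Kauffman bracket via state sum. There are 2^8 = 256 states.
For each crossing: s=0 is the vertical smoothing, s=1 horizontal. Crossing k contributes A^(sign_k * (1 - 2*s_k)); loop factor d = -A^2 - A^-2.
Tabulate the states by total A-exponent and number of loops L (A-exp: L × count):
  A^8: L=5 ×1
  A^6: L=4 ×8
  A^4: L=3 ×26, L=5 ×2
  A^2: L=2 ×41, L=4 ×15
  A^0: L=1 ×26, L=3 ×43, L=5 ×1
  A^-2: L=2 ×47, L=4 ×9
  A^-4: L=1 ×11, L=3 ×16, L=5 ×1
  A^-6: L=2 ×6, L=4 ×2
  A^-8: L=3 ×1
Each group contributes A^e * Σ count * d^(L-1):
Powers of d = -A^2 - A^-2: d^2 = A^4 + 2 + A^-4; d^3 = -A^6 - 3*A^2 - 3*A^-2 - A^-6; d^4 = A^8 + 4*A^4 + 6 + 4*A^-4 + A^-8.
  A^8 * (d^4) = A^16 + 4*A^12 + 6*A^8 + 4*A^4 + 1
  A^6 * (8*d^3) = -8*A^12 - 24*A^8 - 24*A^4 - 8
  A^4 * (26*d^2 + 2*d^4) = 2*A^12 + 34*A^8 + 64*A^4 + 34 + 2*A^-4
  A^2 * (41*d + 15*d^3) = -15*A^8 - 86*A^4 - 86 - 15*A^-4
  A^0 * (26 + 43*d^2 + d^4) = A^8 + 47*A^4 + 118 + 47*A^-4 + A^-8
  A^-2 * (47*d + 9*d^3) = -9*A^4 - 74 - 74*A^-4 - 9*A^-8
  A^-4 * (11 + 16*d^2 + d^4) = A^4 + 20 + 49*A^-4 + 20*A^-8 + A^-12
  A^-6 * (6*d + 2*d^3) = -2 - 12*A^-4 - 12*A^-8 - 2*A^-12
  A^-8 * (d^2) = A^-4 + 2*A^-8 + A^-12
Summing the groups: <K> = A^16 - 2*A^12 + 2*A^8 - 3*A^4 + 3 - 2*A^-4 + 2*A^-8
Normalise by the writhe: (-A^3)^(-w) = (-A^3)^(4) = A^12, so f(A) = A^12 * <K> = A^28 - 2*A^24 + 2*A^20 - 3*A^16 + 3*A^12 - 2*A^8 + 2*A^4.
Substitute A = t^(-1/4), i.e. A^e → t^(-e/4): V(t) = 2*t^-1 - 2*t^-2 + 3*t^-3 - 3*t^-4 + 2*t^-5 - 2*t^-6 + t^-7

Answer: 2*t^-1 - 2*t^-2 + 3*t^-3 - 3*t^-4 + 2*t^-5 - 2*t^-6 + t^-7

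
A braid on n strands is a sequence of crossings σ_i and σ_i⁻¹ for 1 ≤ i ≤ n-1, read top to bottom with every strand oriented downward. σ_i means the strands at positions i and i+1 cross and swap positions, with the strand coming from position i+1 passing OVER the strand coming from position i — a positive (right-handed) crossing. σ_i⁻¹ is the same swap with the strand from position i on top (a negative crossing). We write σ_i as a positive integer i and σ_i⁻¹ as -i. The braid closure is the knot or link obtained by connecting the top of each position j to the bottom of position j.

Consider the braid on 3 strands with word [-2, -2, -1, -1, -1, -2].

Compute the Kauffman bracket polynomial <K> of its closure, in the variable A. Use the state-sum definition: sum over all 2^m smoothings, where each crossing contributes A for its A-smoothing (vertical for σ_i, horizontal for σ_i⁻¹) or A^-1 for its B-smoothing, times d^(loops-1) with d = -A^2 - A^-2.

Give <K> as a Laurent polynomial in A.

Braid: s2^-1 s2^-1 s1^-1 s1^-1 s1^-1 s2^-1 on 3 strands, 6 crossings.
Writhe w = (#positive) - (#negative) = 0 - 6 = -6.
Enumerate smoothing states for the bracket polynomial. There are 2^6 = 64 states.
Smooth each crossing (0=||, 1=⌣⌢); contribution A^(Σ sign_k(1-2s_k)) * d^(L-1).
Tabulate the states by total A-exponent and number of loops L (A-exp: L × count):
  A^6: L=5 ×1
  A^4: L=4 ×6
  A^2: L=3 ×15
  A^0: L=2 ×18, L=4 ×2
  A^-2: L=1 ×9, L=3 ×6
  A^-4: L=2 ×6
  A^-6: L=3 ×1
Each group contributes A^e * Σ count * d^(L-1):
Powers of d = -A^2 - A^-2: d^2 = A^4 + 2 + A^-4; d^3 = -A^6 - 3*A^2 - 3*A^-2 - A^-6; d^4 = A^8 + 4*A^4 + 6 + 4*A^-4 + A^-8.
  A^6 * (d^4) = A^14 + 4*A^10 + 6*A^6 + 4*A^2 + A^-2
  A^4 * (6*d^3) = -6*A^10 - 18*A^6 - 18*A^2 - 6*A^-2
  A^2 * (15*d^2) = 15*A^6 + 30*A^2 + 15*A^-2
  A^0 * (18*d + 2*d^3) = -2*A^6 - 24*A^2 - 24*A^-2 - 2*A^-6
  A^-2 * (9 + 6*d^2) = 6*A^2 + 21*A^-2 + 6*A^-6
  A^-4 * (6*d) = -6*A^-2 - 6*A^-6
  A^-6 * (d^2) = A^-2 + 2*A^-6 + A^-10
Summing the groups: <K> = A^14 - 2*A^10 + A^6 - 2*A^2 + 2*A^-2 + A^-10

Answer: A^14 - 2*A^10 + A^6 - 2*A^2 + 2*A^-2 + A^-10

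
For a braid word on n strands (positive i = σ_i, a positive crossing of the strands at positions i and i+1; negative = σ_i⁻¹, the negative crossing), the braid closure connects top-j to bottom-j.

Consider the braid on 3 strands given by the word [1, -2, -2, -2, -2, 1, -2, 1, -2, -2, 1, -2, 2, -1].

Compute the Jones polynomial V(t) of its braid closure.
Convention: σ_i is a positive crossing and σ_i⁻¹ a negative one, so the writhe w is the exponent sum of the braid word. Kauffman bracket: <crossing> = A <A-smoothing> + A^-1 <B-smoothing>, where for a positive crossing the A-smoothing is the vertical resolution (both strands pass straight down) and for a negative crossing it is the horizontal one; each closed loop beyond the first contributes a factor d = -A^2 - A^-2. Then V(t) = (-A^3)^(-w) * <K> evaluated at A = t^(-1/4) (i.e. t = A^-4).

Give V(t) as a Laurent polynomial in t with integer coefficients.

-t + 3 - 4*t^-1 + 7*t^-2 - 8*t^-3 + 9*t^-4 - 9*t^-5 + 7*t^-6 - 5*t^-7 + 3*t^-8 - t^-9

Derivation:
The presented braid s1 s2^-1 s2^-1 s2^-1 s2^-1 s1 s2^-1 s1 s2^-1 s2^-1 s1 s2^-1 s2 s1^-1 on 3 strands reduces by inverse Markov moves (closure unchanged at each step):
  Deconjugate: the word is γ·β·γ⁻¹ with γ = s1 s2^-1 (prefix) and γ⁻¹ = s2 s1^-1 (suffix); strip both.
Reduced to β = s2^-1 s2^-1 s2^-1 s1 s2^-1 s1 s2^-1 s2^-1 s1 s2^-1 on 3 strands, 10 crossings.
Compute on β:
Braid: s2^-1 s2^-1 s2^-1 s1 s2^-1 s1 s2^-1 s2^-1 s1 s2^-1 on 3 strands, 10 crossings.
Writhe w = (#positive) - (#negative) = 3 - 7 = -4.
Computing the Kauffman bracket via state sum. There are 2^10 = 1024 states.
Each crossing splits two ways (0=vertical, 1=horizontal). The state's weight is A^(#A-smoothings - #B-smoothings) * d^(loops - 1).
Tabulate the states by total A-exponent and number of loops L (A-exp: L × count):
  A^10: L=8 ×1
  A^8: L=7 ×10
  A^6: L=6 ×45
  A^4: L=5 ×119, L=7 ×1
  A^2: L=4 ×202, L=6 ×8
  A^0: L=3 ×224, L=5 ×28
  A^-2: L=2 ×156, L=4 ×53, L=6 ×1
  A^-4: L=1 ×57, L=3 ×59, L=5 ×4
  A^-6: L=2 ×38, L=4 ×7
  A^-8: L=3 ×10
  A^-10: L=4 ×1
Each group contributes A^e * Σ count * d^(L-1):
Powers of d = -A^2 - A^-2: d^2 = A^4 + 2 + A^-4; d^3 = -A^6 - 3*A^2 - 3*A^-2 - A^-6; d^4 = A^8 + 4*A^4 + 6 + 4*A^-4 + A^-8; d^5 = -A^10 - 5*A^6 - 10*A^2 - 10*A^-2 - 5*A^-6 - A^-10; d^6 = A^12 + 6*A^8 + 15*A^4 + 20 + 15*A^-4 + 6*A^-8 + A^-12; d^7 = -A^14 - 7*A^10 - 21*A^6 - 35*A^2 - 35*A^-2 - 21*A^-6 - 7*A^-10 - A^-14.
  A^10 * (d^7) = -A^24 - 7*A^20 - 21*A^16 - 35*A^12 - 35*A^8 - 21*A^4 - 7 - A^-4
  A^8 * (10*d^6) = 10*A^20 + 60*A^16 + 150*A^12 + 200*A^8 + 150*A^4 + 60 + 10*A^-4
  A^6 * (45*d^5) = -45*A^16 - 225*A^12 - 450*A^8 - 450*A^4 - 225 - 45*A^-4
  A^4 * (119*d^4 + d^6) = A^16 + 125*A^12 + 491*A^8 + 734*A^4 + 491 + 125*A^-4 + A^-8
  A^2 * (202*d^3 + 8*d^5) = -8*A^12 - 242*A^8 - 686*A^4 - 686 - 242*A^-4 - 8*A^-8
  A^0 * (224*d^2 + 28*d^4) = 28*A^8 + 336*A^4 + 616 + 336*A^-4 + 28*A^-8
  A^-2 * (156*d + 53*d^3 + d^5) = -A^8 - 58*A^4 - 325 - 325*A^-4 - 58*A^-8 - A^-12
  A^-4 * (57 + 59*d^2 + 4*d^4) = 4*A^4 + 75 + 199*A^-4 + 75*A^-8 + 4*A^-12
  A^-6 * (38*d + 7*d^3) = -7 - 59*A^-4 - 59*A^-8 - 7*A^-12
  A^-8 * (10*d^2) = 10*A^-4 + 20*A^-8 + 10*A^-12
  A^-10 * (d^3) = -A^-4 - 3*A^-8 - 3*A^-12 - A^-16
Summing the groups: <K> = -A^24 + 3*A^20 - 5*A^16 + 7*A^12 - 9*A^8 + 9*A^4 - 8 + 7*A^-4 - 4*A^-8 + 3*A^-12 - A^-16
Normalise by the writhe: (-A^3)^(-w) = (-A^3)^(4) = A^12, so f(A) = A^12 * <K> = -A^36 + 3*A^32 - 5*A^28 + 7*A^24 - 9*A^20 + 9*A^16 - 8*A^12 + 7*A^8 - 4*A^4 + 3 - A^-4.
Substitute A = t^(-1/4), i.e. A^e → t^(-e/4): V(t) = -t + 3 - 4*t^-1 + 7*t^-2 - 8*t^-3 + 9*t^-4 - 9*t^-5 + 7*t^-6 - 5*t^-7 + 3*t^-8 - t^-9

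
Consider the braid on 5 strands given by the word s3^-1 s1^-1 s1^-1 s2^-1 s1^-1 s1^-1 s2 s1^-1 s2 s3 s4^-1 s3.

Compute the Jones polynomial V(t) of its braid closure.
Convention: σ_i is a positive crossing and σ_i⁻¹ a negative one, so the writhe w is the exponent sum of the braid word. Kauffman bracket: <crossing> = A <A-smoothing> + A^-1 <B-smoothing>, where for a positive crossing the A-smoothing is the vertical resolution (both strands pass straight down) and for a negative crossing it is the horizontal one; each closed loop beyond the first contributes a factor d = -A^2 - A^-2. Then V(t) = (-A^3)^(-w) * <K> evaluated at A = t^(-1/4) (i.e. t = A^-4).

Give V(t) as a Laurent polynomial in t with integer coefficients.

The presented braid s3^-1 s1^-1 s1^-1 s2^-1 s1^-1 s1^-1 s2 s1^-1 s2 s3 s4^-1 s3 on 5 strands reduces by inverse Markov moves (closure unchanged at each step):
  Deconjugate: the word is γ·β·γ⁻¹ with γ = s3^-1 (prefix) and γ⁻¹ = s3 (suffix); strip both.
  Destabilize: the word has the form β·s4^-1 where s4^-1 occurs only as the final letter (β ∈ B_4); drop it and the last strand → 4 strands.
  Destabilize: the word has the form β·s3 where s3 occurs only as the final letter (β ∈ B_3); drop it and the last strand → 3 strands.
Reduced to β = s1^-1 s1^-1 s2^-1 s1^-1 s1^-1 s2 s1^-1 s2 on 3 strands, 8 crossings.
Compute on β:
Braid: s1^-1 s1^-1 s2^-1 s1^-1 s1^-1 s2 s1^-1 s2 on 3 strands, 8 crossings.
Writhe w = (#positive) - (#negative) = 2 - 6 = -4.
State-sum expansion of <K>. There are 2^8 = 256 states.
For each crossing: s=0 is the vertical smoothing, s=1 horizontal. Crossing k contributes A^(sign_k * (1 - 2*s_k)); loop factor d = -A^2 - A^-2.
Tabulate the states by total A-exponent and number of loops L (A-exp: L × count):
  A^8: L=5 ×1
  A^6: L=4 ×7, L=6 ×1
  A^4: L=3 ×21, L=5 ×7
  A^2: L=2 ×32, L=4 ×24
  A^0: L=1 ×21, L=3 ×48, L=5 ×1
  A^-2: L=2 ×50, L=4 ×6
  A^-4: L=1 ×14, L=3 ×14
  A^-6: L=2 ×7, L=4 ×1
  A^-8: L=3 ×1
Each group contributes A^e * Σ count * d^(L-1):
Powers of d = -A^2 - A^-2: d^2 = A^4 + 2 + A^-4; d^3 = -A^6 - 3*A^2 - 3*A^-2 - A^-6; d^4 = A^8 + 4*A^4 + 6 + 4*A^-4 + A^-8; d^5 = -A^10 - 5*A^6 - 10*A^2 - 10*A^-2 - 5*A^-6 - A^-10.
  A^8 * (d^4) = A^16 + 4*A^12 + 6*A^8 + 4*A^4 + 1
  A^6 * (7*d^3 + d^5) = -A^16 - 12*A^12 - 31*A^8 - 31*A^4 - 12 - A^-4
  A^4 * (21*d^2 + 7*d^4) = 7*A^12 + 49*A^8 + 84*A^4 + 49 + 7*A^-4
  A^2 * (32*d + 24*d^3) = -24*A^8 - 104*A^4 - 104 - 24*A^-4
  A^0 * (21 + 48*d^2 + d^4) = A^8 + 52*A^4 + 123 + 52*A^-4 + A^-8
  A^-2 * (50*d + 6*d^3) = -6*A^4 - 68 - 68*A^-4 - 6*A^-8
  A^-4 * (14 + 14*d^2) = 14 + 42*A^-4 + 14*A^-8
  A^-6 * (7*d + d^3) = -1 - 10*A^-4 - 10*A^-8 - A^-12
  A^-8 * (d^2) = A^-4 + 2*A^-8 + A^-12
Summing the groups: <K> = -A^12 + A^8 - A^4 + 2 - A^-4 + A^-8
Normalise by the writhe: (-A^3)^(-w) = (-A^3)^(4) = A^12, so f(A) = A^12 * <K> = -A^24 + A^20 - A^16 + 2*A^12 - A^8 + A^4.
Substitute A = t^(-1/4), i.e. A^e → t^(-e/4): V(t) = t^-1 - t^-2 + 2*t^-3 - t^-4 + t^-5 - t^-6

Answer: t^-1 - t^-2 + 2*t^-3 - t^-4 + t^-5 - t^-6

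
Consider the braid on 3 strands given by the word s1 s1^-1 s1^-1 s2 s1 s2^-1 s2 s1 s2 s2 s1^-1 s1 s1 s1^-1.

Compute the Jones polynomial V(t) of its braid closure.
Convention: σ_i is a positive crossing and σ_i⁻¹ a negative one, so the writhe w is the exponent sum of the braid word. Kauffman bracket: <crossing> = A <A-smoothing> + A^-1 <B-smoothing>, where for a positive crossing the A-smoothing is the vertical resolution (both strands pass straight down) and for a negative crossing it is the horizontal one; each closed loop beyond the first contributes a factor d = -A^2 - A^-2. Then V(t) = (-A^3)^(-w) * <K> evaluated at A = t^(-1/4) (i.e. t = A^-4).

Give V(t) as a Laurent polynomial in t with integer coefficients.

-t^6 + t^5 - t^4 + 2*t^3 - t^2 + t

Derivation:
The presented braid s1 s1^-1 s1^-1 s2 s1 s2^-1 s2 s1 s2 s2 s1^-1 s1 s1 s1^-1 on 3 strands reduces by inverse Markov moves (closure unchanged at each step):
  Deconjugate: the word is γ·β·γ⁻¹ with γ = s1 (prefix) and γ⁻¹ = s1^-1 (suffix); strip both.
  Deconjugate: the word is γ·β·γ⁻¹ with γ = s1^-1 s1^-1 (prefix) and γ⁻¹ = s1 s1 (suffix); strip both.
Reduced to β = s2 s1 s2^-1 s2 s1 s2 s2 s1^-1 on 3 strands, 8 crossings.
Compute on β:
First cancel adjacent σ_i σ_i⁻¹ pairs (Reidemeister II — same braid, same closure): s2 s1 s2^-1 s2 s1 s2 s2 s1^-1 → s2 s1 s1 s2 s2 s1^-1.
Braid: s2 s1 s1 s2 s2 s1^-1 on 3 strands, 6 crossings.
Writhe w = (#positive) - (#negative) = 5 - 1 = 4.
Enumerate smoothing states for the bracket polynomial. There are 2^6 = 64 states.
Smooth each crossing (0=||, 1=⌣⌢); contribution A^(Σ sign_k(1-2s_k)) * d^(L-1).
Tabulate the states by total A-exponent and number of loops L (A-exp: L × count):
  A^6: L=2 ×1
  A^4: L=1 ×3, L=3 ×3
  A^2: L=2 ×14, L=4 ×1
  A^0: L=1 ×10, L=3 ×10
  A^-2: L=2 ×13, L=4 ×2
  A^-4: L=3 ×6
  A^-6: L=4 ×1
Each group contributes A^e * Σ count * d^(L-1):
Powers of d = -A^2 - A^-2: d^2 = A^4 + 2 + A^-4; d^3 = -A^6 - 3*A^2 - 3*A^-2 - A^-6.
  A^6 * (d) = -A^8 - A^4
  A^4 * (3 + 3*d^2) = 3*A^8 + 9*A^4 + 3
  A^2 * (14*d + d^3) = -A^8 - 17*A^4 - 17 - A^-4
  A^0 * (10 + 10*d^2) = 10*A^4 + 30 + 10*A^-4
  A^-2 * (13*d + 2*d^3) = -2*A^4 - 19 - 19*A^-4 - 2*A^-8
  A^-4 * (6*d^2) = 6 + 12*A^-4 + 6*A^-8
  A^-6 * (d^3) = -1 - 3*A^-4 - 3*A^-8 - A^-12
Summing the groups: <K> = A^8 - A^4 + 2 - A^-4 + A^-8 - A^-12
Normalise by the writhe: (-A^3)^(-w) = (-A^3)^(-4) = A^-12, so f(A) = A^-12 * <K> = A^-4 - A^-8 + 2*A^-12 - A^-16 + A^-20 - A^-24.
Substitute A = t^(-1/4), i.e. A^e → t^(-e/4): V(t) = -t^6 + t^5 - t^4 + 2*t^3 - t^2 + t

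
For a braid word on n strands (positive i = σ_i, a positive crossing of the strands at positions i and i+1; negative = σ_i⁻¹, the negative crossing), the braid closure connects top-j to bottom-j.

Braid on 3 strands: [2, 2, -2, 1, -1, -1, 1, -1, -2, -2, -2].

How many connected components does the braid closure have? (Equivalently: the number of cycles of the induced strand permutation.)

2

Derivation:
Track the strand permutation on 3 strands, starting from identity.
  step 1: s2 swaps positions 2,3 -> [1 3 2]
  step 2: s2 swaps positions 2,3 -> [1 2 3]
  step 3: s2^-1 swaps positions 2,3 -> [1 3 2]
  step 4: s1 swaps positions 1,2 -> [3 1 2]
  step 5: s1^-1 swaps positions 1,2 -> [1 3 2]
  step 6: s1^-1 swaps positions 1,2 -> [3 1 2]
  step 7: s1 swaps positions 1,2 -> [1 3 2]
  step 8: s1^-1 swaps positions 1,2 -> [3 1 2]
  step 9: s2^-1 swaps positions 2,3 -> [3 2 1]
  step 10: s2^-1 swaps positions 2,3 -> [3 1 2]
  step 11: s2^-1 swaps positions 2,3 -> [3 2 1]
Final permutation (position -> original strand): [3 2 1]
Closure components = cycle count of this permutation = 2.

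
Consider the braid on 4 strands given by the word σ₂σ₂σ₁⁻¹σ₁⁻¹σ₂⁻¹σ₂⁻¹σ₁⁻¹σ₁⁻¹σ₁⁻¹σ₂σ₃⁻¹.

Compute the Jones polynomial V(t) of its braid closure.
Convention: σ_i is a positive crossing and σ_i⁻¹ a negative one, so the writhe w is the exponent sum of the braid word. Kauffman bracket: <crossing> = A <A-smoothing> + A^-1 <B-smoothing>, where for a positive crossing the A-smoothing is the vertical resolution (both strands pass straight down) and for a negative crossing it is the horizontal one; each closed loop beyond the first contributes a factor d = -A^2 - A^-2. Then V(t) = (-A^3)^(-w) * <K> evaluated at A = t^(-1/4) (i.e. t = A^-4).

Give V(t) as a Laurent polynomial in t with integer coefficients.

-1 + 3*t^-1 - 4*t^-2 + 6*t^-3 - 5*t^-4 + 5*t^-5 - 4*t^-6 + 2*t^-7 - t^-8

Derivation:
The presented braid s2 s2 s1^-1 s1^-1 s2^-1 s2^-1 s1^-1 s1^-1 s1^-1 s2 s3^-1 on 4 strands reduces by inverse Markov moves (closure unchanged at each step):
  Destabilize: the word has the form β·s3^-1 where s3^-1 occurs only as the final letter (β ∈ B_3); drop it and the last strand → 3 strands.
Reduced to β = s2 s2 s1^-1 s1^-1 s2^-1 s2^-1 s1^-1 s1^-1 s1^-1 s2 on 3 strands, 10 crossings.
Compute on β:
Braid: s2 s2 s1^-1 s1^-1 s2^-1 s2^-1 s1^-1 s1^-1 s1^-1 s2 on 3 strands, 10 crossings.
Writhe w = (#positive) - (#negative) = 3 - 7 = -4.
Computing the Kauffman bracket via state sum. There are 2^10 = 1024 states.
For each crossing: s=0 is the vertical smoothing, s=1 horizontal. Crossing k contributes A^(sign_k * (1 - 2*s_k)); loop factor d = -A^2 - A^-2.
Tabulate the states by total A-exponent and number of loops L (A-exp: L × count):
  A^10: L=6 ×1
  A^8: L=5 ×10
  A^6: L=4 ×41, L=6 ×4
  A^4: L=3 ×87, L=5 ×32, L=7 ×1
  A^2: L=2 ×97, L=4 ×100, L=6 ×13
  A^0: L=1 ×46, L=3 ×152, L=5 ×52, L=7 ×2
  A^-2: L=2 ×103, L=4 ×96, L=6 ×11
  A^-4: L=1 ×15, L=3 ×79, L=5 ×26
  A^-6: L=2 ×18, L=4 ×26, L=6 ×1
  A^-8: L=3 ×8, L=5 ×2
  A^-10: L=4 ×1
Each group contributes A^e * Σ count * d^(L-1):
Powers of d = -A^2 - A^-2: d^2 = A^4 + 2 + A^-4; d^3 = -A^6 - 3*A^2 - 3*A^-2 - A^-6; d^4 = A^8 + 4*A^4 + 6 + 4*A^-4 + A^-8; d^5 = -A^10 - 5*A^6 - 10*A^2 - 10*A^-2 - 5*A^-6 - A^-10; d^6 = A^12 + 6*A^8 + 15*A^4 + 20 + 15*A^-4 + 6*A^-8 + A^-12.
  A^10 * (d^5) = -A^20 - 5*A^16 - 10*A^12 - 10*A^8 - 5*A^4 - 1
  A^8 * (10*d^4) = 10*A^16 + 40*A^12 + 60*A^8 + 40*A^4 + 10
  A^6 * (41*d^3 + 4*d^5) = -4*A^16 - 61*A^12 - 163*A^8 - 163*A^4 - 61 - 4*A^-4
  A^4 * (87*d^2 + 32*d^4 + d^6) = A^16 + 38*A^12 + 230*A^8 + 386*A^4 + 230 + 38*A^-4 + A^-8
  A^2 * (97*d + 100*d^3 + 13*d^5) = -13*A^12 - 165*A^8 - 527*A^4 - 527 - 165*A^-4 - 13*A^-8
  A^0 * (46 + 152*d^2 + 52*d^4 + 2*d^6) = 2*A^12 + 64*A^8 + 390*A^4 + 702 + 390*A^-4 + 64*A^-8 + 2*A^-12
  A^-2 * (103*d + 96*d^3 + 11*d^5) = -11*A^8 - 151*A^4 - 501 - 501*A^-4 - 151*A^-8 - 11*A^-12
  A^-4 * (15 + 79*d^2 + 26*d^4) = 26*A^4 + 183 + 329*A^-4 + 183*A^-8 + 26*A^-12
  A^-6 * (18*d + 26*d^3 + d^5) = -A^4 - 31 - 106*A^-4 - 106*A^-8 - 31*A^-12 - A^-16
  A^-8 * (8*d^2 + 2*d^4) = 2 + 16*A^-4 + 28*A^-8 + 16*A^-12 + 2*A^-16
  A^-10 * (d^3) = -A^-4 - 3*A^-8 - 3*A^-12 - A^-16
Summing the groups: <K> = -A^20 + 2*A^16 - 4*A^12 + 5*A^8 - 5*A^4 + 6 - 4*A^-4 + 3*A^-8 - A^-12
Normalise by the writhe: (-A^3)^(-w) = (-A^3)^(4) = A^12, so f(A) = A^12 * <K> = -A^32 + 2*A^28 - 4*A^24 + 5*A^20 - 5*A^16 + 6*A^12 - 4*A^8 + 3*A^4 - 1.
Substitute A = t^(-1/4), i.e. A^e → t^(-e/4): V(t) = -1 + 3*t^-1 - 4*t^-2 + 6*t^-3 - 5*t^-4 + 5*t^-5 - 4*t^-6 + 2*t^-7 - t^-8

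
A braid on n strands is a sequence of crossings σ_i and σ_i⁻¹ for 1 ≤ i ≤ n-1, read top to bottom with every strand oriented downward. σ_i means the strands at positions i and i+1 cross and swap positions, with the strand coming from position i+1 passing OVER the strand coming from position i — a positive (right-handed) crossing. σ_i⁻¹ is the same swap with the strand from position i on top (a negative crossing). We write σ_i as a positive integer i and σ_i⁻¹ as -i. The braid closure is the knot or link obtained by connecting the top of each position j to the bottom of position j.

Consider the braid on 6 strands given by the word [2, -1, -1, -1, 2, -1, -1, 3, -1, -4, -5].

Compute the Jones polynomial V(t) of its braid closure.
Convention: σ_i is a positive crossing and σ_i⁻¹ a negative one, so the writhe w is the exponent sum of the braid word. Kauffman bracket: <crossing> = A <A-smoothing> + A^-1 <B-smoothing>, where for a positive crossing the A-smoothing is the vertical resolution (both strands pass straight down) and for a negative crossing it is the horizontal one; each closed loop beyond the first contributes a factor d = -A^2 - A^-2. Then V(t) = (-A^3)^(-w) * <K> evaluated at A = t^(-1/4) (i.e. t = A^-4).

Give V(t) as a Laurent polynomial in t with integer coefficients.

The presented braid s2 s1^-1 s1^-1 s1^-1 s2 s1^-1 s1^-1 s3 s1^-1 s4^-1 s5^-1 on 6 strands reduces by inverse Markov moves (closure unchanged at each step):
  Destabilize: the word has the form β·s5^-1 where s5^-1 occurs only as the final letter (β ∈ B_5); drop it and the last strand → 5 strands.
  Destabilize: the word has the form β·s4^-1 where s4^-1 occurs only as the final letter (β ∈ B_4); drop it and the last strand → 4 strands.
Reduced to β = s2 s1^-1 s1^-1 s1^-1 s2 s1^-1 s1^-1 s3 s1^-1 on 4 strands, 9 crossings.
Compute on β:
Braid: s2 s1^-1 s1^-1 s1^-1 s2 s1^-1 s1^-1 s3 s1^-1 on 4 strands, 9 crossings.
Writhe w = (#positive) - (#negative) = 3 - 6 = -3.
Enumerate smoothing states for the bracket polynomial. There are 2^9 = 512 states.
Smooth each crossing (0=||, 1=⌣⌢); contribution A^(Σ sign_k(1-2s_k)) * d^(L-1).
Tabulate the states by total A-exponent and number of loops L (A-exp: L × count):
  A^9: L=8 ×1
  A^7: L=7 ×9
  A^5: L=6 ×36
  A^3: L=5 ×84
  A^1: L=4 ×126
  A^-1: L=3 ×124, L=5 ×2
  A^-3: L=2 ×75, L=4 ×9
  A^-5: L=1 ×21, L=3 ×15
  A^-7: L=2 ×8, L=4 ×1
  A^-9: L=3 ×1
Each group contributes A^e * Σ count * d^(L-1):
Powers of d = -A^2 - A^-2: d^2 = A^4 + 2 + A^-4; d^3 = -A^6 - 3*A^2 - 3*A^-2 - A^-6; d^4 = A^8 + 4*A^4 + 6 + 4*A^-4 + A^-8; d^5 = -A^10 - 5*A^6 - 10*A^2 - 10*A^-2 - 5*A^-6 - A^-10; d^6 = A^12 + 6*A^8 + 15*A^4 + 20 + 15*A^-4 + 6*A^-8 + A^-12; d^7 = -A^14 - 7*A^10 - 21*A^6 - 35*A^2 - 35*A^-2 - 21*A^-6 - 7*A^-10 - A^-14.
  A^9 * (d^7) = -A^23 - 7*A^19 - 21*A^15 - 35*A^11 - 35*A^7 - 21*A^3 - 7*A^-1 - A^-5
  A^7 * (9*d^6) = 9*A^19 + 54*A^15 + 135*A^11 + 180*A^7 + 135*A^3 + 54*A^-1 + 9*A^-5
  A^5 * (36*d^5) = -36*A^15 - 180*A^11 - 360*A^7 - 360*A^3 - 180*A^-1 - 36*A^-5
  A^3 * (84*d^4) = 84*A^11 + 336*A^7 + 504*A^3 + 336*A^-1 + 84*A^-5
  A^1 * (126*d^3) = -126*A^7 - 378*A^3 - 378*A^-1 - 126*A^-5
  A^-1 * (124*d^2 + 2*d^4) = 2*A^7 + 132*A^3 + 260*A^-1 + 132*A^-5 + 2*A^-9
  A^-3 * (75*d + 9*d^3) = -9*A^3 - 102*A^-1 - 102*A^-5 - 9*A^-9
  A^-5 * (21 + 15*d^2) = 15*A^-1 + 51*A^-5 + 15*A^-9
  A^-7 * (8*d + d^3) = -A^-1 - 11*A^-5 - 11*A^-9 - A^-13
  A^-9 * (d^2) = A^-5 + 2*A^-9 + A^-13
Summing the groups: <K> = -A^23 + 2*A^19 - 3*A^15 + 4*A^11 - 3*A^7 + 3*A^3 - 3*A^-1 + A^-5 - A^-9
Normalise by the writhe: (-A^3)^(-w) = (-A^3)^(3) = -A^9, so f(A) = -A^9 * <K> = A^32 - 2*A^28 + 3*A^24 - 4*A^20 + 3*A^16 - 3*A^12 + 3*A^8 - A^4 + 1.
Substitute A = t^(-1/4), i.e. A^e → t^(-e/4): V(t) = 1 - t^-1 + 3*t^-2 - 3*t^-3 + 3*t^-4 - 4*t^-5 + 3*t^-6 - 2*t^-7 + t^-8

Answer: 1 - t^-1 + 3*t^-2 - 3*t^-3 + 3*t^-4 - 4*t^-5 + 3*t^-6 - 2*t^-7 + t^-8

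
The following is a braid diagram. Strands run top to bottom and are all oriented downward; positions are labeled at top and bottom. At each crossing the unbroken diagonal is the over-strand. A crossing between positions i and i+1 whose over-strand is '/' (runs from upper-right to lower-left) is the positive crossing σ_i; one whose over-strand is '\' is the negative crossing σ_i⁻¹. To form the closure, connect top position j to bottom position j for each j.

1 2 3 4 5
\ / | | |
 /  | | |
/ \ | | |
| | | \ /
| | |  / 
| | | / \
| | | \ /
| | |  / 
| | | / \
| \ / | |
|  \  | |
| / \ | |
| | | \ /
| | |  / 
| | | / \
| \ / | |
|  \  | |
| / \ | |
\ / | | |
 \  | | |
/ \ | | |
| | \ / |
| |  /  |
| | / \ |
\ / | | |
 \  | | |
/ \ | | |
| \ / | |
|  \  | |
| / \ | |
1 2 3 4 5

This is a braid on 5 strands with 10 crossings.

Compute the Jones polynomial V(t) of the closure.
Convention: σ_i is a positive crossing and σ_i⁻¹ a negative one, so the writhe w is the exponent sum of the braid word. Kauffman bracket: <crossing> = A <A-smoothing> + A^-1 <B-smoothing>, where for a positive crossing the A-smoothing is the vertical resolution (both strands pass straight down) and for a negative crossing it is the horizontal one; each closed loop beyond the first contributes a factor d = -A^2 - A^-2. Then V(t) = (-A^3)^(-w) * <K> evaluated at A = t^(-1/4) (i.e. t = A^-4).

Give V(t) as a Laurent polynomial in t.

Reading the diagram top to bottom ('/'-over between positions i,i+1 = s_i, '\'-over = s_i^-1): braid word = s1 s4 s4 s2^-1 s4 s2^-1 s1^-1 s3 s1^-1 s2^-1.
Braid: s1 s4 s4 s2^-1 s4 s2^-1 s1^-1 s3 s1^-1 s2^-1 on 5 strands, 10 crossings.
Writhe w = (#positive) - (#negative) = 5 - 5 = 0.
Computing the Kauffman bracket via state sum. There are 2^10 = 1024 states.
Smooth each crossing (0=||, 1=⌣⌢); contribution A^(Σ sign_k(1-2s_k)) * d^(L-1).
Tabulate the states by total A-exponent and number of loops L (A-exp: L × count):
  A^10: L=6 ×1
  A^8: L=5 ×10
  A^6: L=4 ×40, L=6 ×5
  A^4: L=3 ×80, L=5 ×39, L=7 ×1
  A^2: L=2 ×79, L=4 ×117, L=6 ×14
  A^0: L=1 ×30, L=3 ×158, L=5 ×62, L=7 ×2
  A^-2: L=2 ×84, L=4 ×111, L=6 ×15
  A^-4: L=1 ×9, L=3 ×74, L=5 ×36, L=7 ×1
  A^-6: L=2 ×12, L=4 ×29, L=6 ×4
  A^-8: L=3 ×6, L=5 ×4
  A^-10: L=4 ×1
Each group contributes A^e * Σ count * d^(L-1):
Powers of d = -A^2 - A^-2: d^2 = A^4 + 2 + A^-4; d^3 = -A^6 - 3*A^2 - 3*A^-2 - A^-6; d^4 = A^8 + 4*A^4 + 6 + 4*A^-4 + A^-8; d^5 = -A^10 - 5*A^6 - 10*A^2 - 10*A^-2 - 5*A^-6 - A^-10; d^6 = A^12 + 6*A^8 + 15*A^4 + 20 + 15*A^-4 + 6*A^-8 + A^-12.
  A^10 * (d^5) = -A^20 - 5*A^16 - 10*A^12 - 10*A^8 - 5*A^4 - 1
  A^8 * (10*d^4) = 10*A^16 + 40*A^12 + 60*A^8 + 40*A^4 + 10
  A^6 * (40*d^3 + 5*d^5) = -5*A^16 - 65*A^12 - 170*A^8 - 170*A^4 - 65 - 5*A^-4
  A^4 * (80*d^2 + 39*d^4 + d^6) = A^16 + 45*A^12 + 251*A^8 + 414*A^4 + 251 + 45*A^-4 + A^-8
  A^2 * (79*d + 117*d^3 + 14*d^5) = -14*A^12 - 187*A^8 - 570*A^4 - 570 - 187*A^-4 - 14*A^-8
  A^0 * (30 + 158*d^2 + 62*d^4 + 2*d^6) = 2*A^12 + 74*A^8 + 436*A^4 + 758 + 436*A^-4 + 74*A^-8 + 2*A^-12
  A^-2 * (84*d + 111*d^3 + 15*d^5) = -15*A^8 - 186*A^4 - 567 - 567*A^-4 - 186*A^-8 - 15*A^-12
  A^-4 * (9 + 74*d^2 + 36*d^4 + d^6) = A^8 + 42*A^4 + 233 + 393*A^-4 + 233*A^-8 + 42*A^-12 + A^-16
  A^-6 * (12*d + 29*d^3 + 4*d^5) = -4*A^4 - 49 - 139*A^-4 - 139*A^-8 - 49*A^-12 - 4*A^-16
  A^-8 * (6*d^2 + 4*d^4) = 4 + 22*A^-4 + 36*A^-8 + 22*A^-12 + 4*A^-16
  A^-10 * (d^3) = -A^-4 - 3*A^-8 - 3*A^-12 - A^-16
Summing the groups: <K> = -A^20 + A^16 - 2*A^12 + 4*A^8 - 3*A^4 + 4 - 3*A^-4 + 2*A^-8 - A^-12
Normalise by the writhe: (-A^3)^(-w) = (-A^3)^(0) = 1, so f(A) = 1 * <K> = -A^20 + A^16 - 2*A^12 + 4*A^8 - 3*A^4 + 4 - 3*A^-4 + 2*A^-8 - A^-12.
Substitute A = t^(-1/4), i.e. A^e → t^(-e/4): V(t) = -t^3 + 2*t^2 - 3*t + 4 - 3*t^-1 + 4*t^-2 - 2*t^-3 + t^-4 - t^-5

Answer: -t^3 + 2*t^2 - 3*t + 4 - 3*t^-1 + 4*t^-2 - 2*t^-3 + t^-4 - t^-5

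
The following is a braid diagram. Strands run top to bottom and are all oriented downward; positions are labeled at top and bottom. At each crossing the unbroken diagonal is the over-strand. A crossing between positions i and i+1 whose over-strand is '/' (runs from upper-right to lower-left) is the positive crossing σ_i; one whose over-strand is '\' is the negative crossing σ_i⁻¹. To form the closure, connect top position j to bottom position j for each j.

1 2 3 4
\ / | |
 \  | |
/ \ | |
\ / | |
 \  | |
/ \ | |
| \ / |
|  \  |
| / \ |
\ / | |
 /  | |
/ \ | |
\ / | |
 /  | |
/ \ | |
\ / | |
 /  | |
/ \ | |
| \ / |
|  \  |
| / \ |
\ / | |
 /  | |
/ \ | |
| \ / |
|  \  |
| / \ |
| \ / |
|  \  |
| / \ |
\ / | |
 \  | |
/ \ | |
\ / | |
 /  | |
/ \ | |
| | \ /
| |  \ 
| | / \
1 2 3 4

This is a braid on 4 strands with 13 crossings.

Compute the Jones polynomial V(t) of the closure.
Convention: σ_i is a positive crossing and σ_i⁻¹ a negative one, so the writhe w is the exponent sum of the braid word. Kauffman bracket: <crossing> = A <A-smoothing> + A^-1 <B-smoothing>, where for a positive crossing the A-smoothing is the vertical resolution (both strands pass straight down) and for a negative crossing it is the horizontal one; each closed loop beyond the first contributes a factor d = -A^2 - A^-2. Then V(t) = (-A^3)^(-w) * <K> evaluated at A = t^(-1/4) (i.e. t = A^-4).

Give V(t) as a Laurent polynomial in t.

t^2 - 2*t + 3 - 3*t^-1 + 4*t^-2 - 3*t^-3 + 2*t^-4 - 2*t^-5 + t^-6

Derivation:
Reading the diagram top to bottom ('/'-over between positions i,i+1 = s_i, '\'-over = s_i^-1): braid word = s1^-1 s1^-1 s2^-1 s1 s1 s1 s2^-1 s1 s2^-1 s2^-1 s1^-1 s1 s3^-1.
The presented braid s1^-1 s1^-1 s2^-1 s1 s1 s1 s2^-1 s1 s2^-1 s2^-1 s1^-1 s1 s3^-1 on 4 strands reduces by inverse Markov moves (closure unchanged at each step):
  Destabilize: the word has the form β·s3^-1 where s3^-1 occurs only as the final letter (β ∈ B_3); drop it and the last strand → 3 strands.
  Deconjugate: the word is γ·β·γ⁻¹ with γ = s1^-1 (prefix) and γ⁻¹ = s1 (suffix); strip both.
Reduced to β = s1^-1 s2^-1 s1 s1 s1 s2^-1 s1 s2^-1 s2^-1 s1^-1 on 3 strands, 10 crossings.
Compute on β:
Braid: s1^-1 s2^-1 s1 s1 s1 s2^-1 s1 s2^-1 s2^-1 s1^-1 on 3 strands, 10 crossings.
Writhe w = (#positive) - (#negative) = 4 - 6 = -2.
State-sum expansion of <K>. There are 2^10 = 1024 states.
Smooth each crossing (0=||, 1=⌣⌢); contribution A^(Σ sign_k(1-2s_k)) * d^(L-1).
Tabulate the states by total A-exponent and number of loops L (A-exp: L × count):
  A^10: L=5 ×1
  A^8: L=4 ×10
  A^6: L=3 ×38, L=5 ×7
  A^4: L=2 ×67, L=4 ×49, L=6 ×4
  A^2: L=1 ×46, L=3 ×130, L=5 ×33, L=7 ×1
  A^0: L=2 ×131, L=4 ×110, L=6 ×11
  A^-2: L=1 ×25, L=3 ×133, L=5 ×51, L=7 ×1
  A^-4: L=2 ×37, L=4 ×72, L=6 ×11
  A^-6: L=3 ×25, L=5 ×19, L=7 ×1
  A^-8: L=4 ×8, L=6 ×2
  A^-10: L=5 ×1
Each group contributes A^e * Σ count * d^(L-1):
Powers of d = -A^2 - A^-2: d^2 = A^4 + 2 + A^-4; d^3 = -A^6 - 3*A^2 - 3*A^-2 - A^-6; d^4 = A^8 + 4*A^4 + 6 + 4*A^-4 + A^-8; d^5 = -A^10 - 5*A^6 - 10*A^2 - 10*A^-2 - 5*A^-6 - A^-10; d^6 = A^12 + 6*A^8 + 15*A^4 + 20 + 15*A^-4 + 6*A^-8 + A^-12.
  A^10 * (d^4) = A^18 + 4*A^14 + 6*A^10 + 4*A^6 + A^2
  A^8 * (10*d^3) = -10*A^14 - 30*A^10 - 30*A^6 - 10*A^2
  A^6 * (38*d^2 + 7*d^4) = 7*A^14 + 66*A^10 + 118*A^6 + 66*A^2 + 7*A^-2
  A^4 * (67*d + 49*d^3 + 4*d^5) = -4*A^14 - 69*A^10 - 254*A^6 - 254*A^2 - 69*A^-2 - 4*A^-6
  A^2 * (46 + 130*d^2 + 33*d^4 + d^6) = A^14 + 39*A^10 + 277*A^6 + 524*A^2 + 277*A^-2 + 39*A^-6 + A^-10
  A^0 * (131*d + 110*d^3 + 11*d^5) = -11*A^10 - 165*A^6 - 571*A^2 - 571*A^-2 - 165*A^-6 - 11*A^-10
  A^-2 * (25 + 133*d^2 + 51*d^4 + d^6) = A^10 + 57*A^6 + 352*A^2 + 617*A^-2 + 352*A^-6 + 57*A^-10 + A^-14
  A^-4 * (37*d + 72*d^3 + 11*d^5) = -11*A^6 - 127*A^2 - 363*A^-2 - 363*A^-6 - 127*A^-10 - 11*A^-14
  A^-6 * (25*d^2 + 19*d^4 + d^6) = A^6 + 25*A^2 + 116*A^-2 + 184*A^-6 + 116*A^-10 + 25*A^-14 + A^-18
  A^-8 * (8*d^3 + 2*d^5) = -2*A^2 - 18*A^-2 - 44*A^-6 - 44*A^-10 - 18*A^-14 - 2*A^-18
  A^-10 * (d^4) = A^-2 + 4*A^-6 + 6*A^-10 + 4*A^-14 + A^-18
Summing the groups: <K> = A^18 - 2*A^14 + 2*A^10 - 3*A^6 + 4*A^2 - 3*A^-2 + 3*A^-6 - 2*A^-10 + A^-14
Normalise by the writhe: (-A^3)^(-w) = (-A^3)^(2) = A^6, so f(A) = A^6 * <K> = A^24 - 2*A^20 + 2*A^16 - 3*A^12 + 4*A^8 - 3*A^4 + 3 - 2*A^-4 + A^-8.
Substitute A = t^(-1/4), i.e. A^e → t^(-e/4): V(t) = t^2 - 2*t + 3 - 3*t^-1 + 4*t^-2 - 3*t^-3 + 2*t^-4 - 2*t^-5 + t^-6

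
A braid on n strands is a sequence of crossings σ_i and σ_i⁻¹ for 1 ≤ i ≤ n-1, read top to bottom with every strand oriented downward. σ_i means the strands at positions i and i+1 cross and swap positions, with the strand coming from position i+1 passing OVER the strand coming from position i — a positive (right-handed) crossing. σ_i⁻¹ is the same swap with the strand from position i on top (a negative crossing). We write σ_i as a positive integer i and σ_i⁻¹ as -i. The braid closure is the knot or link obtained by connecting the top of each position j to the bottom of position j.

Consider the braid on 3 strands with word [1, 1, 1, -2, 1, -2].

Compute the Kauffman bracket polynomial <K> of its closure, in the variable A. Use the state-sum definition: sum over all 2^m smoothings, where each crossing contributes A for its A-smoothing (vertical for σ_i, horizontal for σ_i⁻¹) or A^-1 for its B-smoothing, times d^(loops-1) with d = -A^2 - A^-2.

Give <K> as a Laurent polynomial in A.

A^10 - A^6 + 2*A^2 - 2*A^-2 + 2*A^-6 - 2*A^-10 + A^-14

Derivation:
Braid: s1 s1 s1 s2^-1 s1 s2^-1 on 3 strands, 6 crossings.
Writhe w = (#positive) - (#negative) = 4 - 2 = 2.
Enumerate smoothing states for the bracket polynomial. There are 2^6 = 64 states.
Each crossing splits two ways (0=vertical, 1=horizontal). The state's weight is A^(#A-smoothings - #B-smoothings) * d^(loops - 1).
Tabulate the states by total A-exponent and number of loops L (A-exp: L × count):
  A^6: L=3 ×1
  A^4: L=2 ×6
  A^2: L=1 ×11, L=3 ×4
  A^0: L=2 ×19, L=4 ×1
  A^-2: L=3 ×15
  A^-4: L=4 ×6
  A^-6: L=5 ×1
Each group contributes A^e * Σ count * d^(L-1):
Powers of d = -A^2 - A^-2: d^2 = A^4 + 2 + A^-4; d^3 = -A^6 - 3*A^2 - 3*A^-2 - A^-6; d^4 = A^8 + 4*A^4 + 6 + 4*A^-4 + A^-8.
  A^6 * (d^2) = A^10 + 2*A^6 + A^2
  A^4 * (6*d) = -6*A^6 - 6*A^2
  A^2 * (11 + 4*d^2) = 4*A^6 + 19*A^2 + 4*A^-2
  A^0 * (19*d + d^3) = -A^6 - 22*A^2 - 22*A^-2 - A^-6
  A^-2 * (15*d^2) = 15*A^2 + 30*A^-2 + 15*A^-6
  A^-4 * (6*d^3) = -6*A^2 - 18*A^-2 - 18*A^-6 - 6*A^-10
  A^-6 * (d^4) = A^2 + 4*A^-2 + 6*A^-6 + 4*A^-10 + A^-14
Summing the groups: <K> = A^10 - A^6 + 2*A^2 - 2*A^-2 + 2*A^-6 - 2*A^-10 + A^-14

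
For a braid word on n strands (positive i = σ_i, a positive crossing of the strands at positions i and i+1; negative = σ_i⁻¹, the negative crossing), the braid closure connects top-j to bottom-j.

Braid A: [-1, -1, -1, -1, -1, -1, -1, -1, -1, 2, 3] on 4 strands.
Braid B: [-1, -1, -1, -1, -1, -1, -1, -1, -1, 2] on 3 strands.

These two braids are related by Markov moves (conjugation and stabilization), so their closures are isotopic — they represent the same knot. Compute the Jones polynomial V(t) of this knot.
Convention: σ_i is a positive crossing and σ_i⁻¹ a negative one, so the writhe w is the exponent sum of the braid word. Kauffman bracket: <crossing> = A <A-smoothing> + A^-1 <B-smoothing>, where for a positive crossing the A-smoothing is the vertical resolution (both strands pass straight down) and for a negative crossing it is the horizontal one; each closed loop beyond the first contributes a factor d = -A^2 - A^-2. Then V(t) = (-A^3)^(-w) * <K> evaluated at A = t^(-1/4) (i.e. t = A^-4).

t^-4 + t^-6 - t^-7 + t^-8 - t^-9 + t^-10 - t^-11 + t^-12 - t^-13

Derivation:
Markov-equivalent braids have isotopic closures, hence identical knot invariants. Strip the Markov moves from each word to reach a common short braid β, then compute V(t) once on β.
Braid A: s1^-1 s1^-1 s1^-1 s1^-1 s1^-1 s1^-1 s1^-1 s1^-1 s1^-1 s2 s3 on 4 strands reduces by inverse Markov moves (closure unchanged at each step):
  Destabilize: the word has the form β·s3 where s3 occurs only as the final letter (β ∈ B_3); drop it and the last strand → 3 strands.
  Destabilize: the word has the form β·s2 where s2 occurs only as the final letter (β ∈ B_2); drop it and the last strand → 2 strands.
Reduced to β = s1^-1 s1^-1 s1^-1 s1^-1 s1^-1 s1^-1 s1^-1 s1^-1 s1^-1 on 2 strands, 9 crossings.
Braid B: s1^-1 s1^-1 s1^-1 s1^-1 s1^-1 s1^-1 s1^-1 s1^-1 s1^-1 s2 on 3 strands reduces by inverse Markov moves (closure unchanged at each step):
  Destabilize: the word has the form β·s2 where s2 occurs only as the final letter (β ∈ B_2); drop it and the last strand → 2 strands.
Reduced to β = s1^-1 s1^-1 s1^-1 s1^-1 s1^-1 s1^-1 s1^-1 s1^-1 s1^-1 on 2 strands, 9 crossings.
Both give the same β = s1^-1 s1^-1 s1^-1 s1^-1 s1^-1 s1^-1 s1^-1 s1^-1 s1^-1 on 2 strands, so one state sum suffices:
Braid: s1^-1 s1^-1 s1^-1 s1^-1 s1^-1 s1^-1 s1^-1 s1^-1 s1^-1 on 2 strands, 9 crossings.
Writhe w = (#positive) - (#negative) = 0 - 9 = -9.
Computing the Kauffman bracket via state sum. There are 2^9 = 512 states.
Each crossing splits two ways (0=vertical, 1=horizontal). The state's weight is A^(#A-smoothings - #B-smoothings) * d^(loops - 1).
Tabulate the states by total A-exponent and number of loops L (A-exp: L × count):
  A^9: L=9 ×1
  A^7: L=8 ×9
  A^5: L=7 ×36
  A^3: L=6 ×84
  A^1: L=5 ×126
  A^-1: L=4 ×126
  A^-3: L=3 ×84
  A^-5: L=2 ×36
  A^-7: L=1 ×9
  A^-9: L=2 ×1
Each group contributes A^e * Σ count * d^(L-1):
Powers of d = -A^2 - A^-2: d^2 = A^4 + 2 + A^-4; d^3 = -A^6 - 3*A^2 - 3*A^-2 - A^-6; d^4 = A^8 + 4*A^4 + 6 + 4*A^-4 + A^-8; d^5 = -A^10 - 5*A^6 - 10*A^2 - 10*A^-2 - 5*A^-6 - A^-10; d^6 = A^12 + 6*A^8 + 15*A^4 + 20 + 15*A^-4 + 6*A^-8 + A^-12; d^7 = -A^14 - 7*A^10 - 21*A^6 - 35*A^2 - 35*A^-2 - 21*A^-6 - 7*A^-10 - A^-14; d^8 = A^16 + 8*A^12 + 28*A^8 + 56*A^4 + 70 + 56*A^-4 + 28*A^-8 + 8*A^-12 + A^-16.
  A^9 * (d^8) = A^25 + 8*A^21 + 28*A^17 + 56*A^13 + 70*A^9 + 56*A^5 + 28*A + 8*A^-3 + A^-7
  A^7 * (9*d^7) = -9*A^21 - 63*A^17 - 189*A^13 - 315*A^9 - 315*A^5 - 189*A - 63*A^-3 - 9*A^-7
  A^5 * (36*d^6) = 36*A^17 + 216*A^13 + 540*A^9 + 720*A^5 + 540*A + 216*A^-3 + 36*A^-7
  A^3 * (84*d^5) = -84*A^13 - 420*A^9 - 840*A^5 - 840*A - 420*A^-3 - 84*A^-7
  A^1 * (126*d^4) = 126*A^9 + 504*A^5 + 756*A + 504*A^-3 + 126*A^-7
  A^-1 * (126*d^3) = -126*A^5 - 378*A - 378*A^-3 - 126*A^-7
  A^-3 * (84*d^2) = 84*A + 168*A^-3 + 84*A^-7
  A^-5 * (36*d) = -36*A^-3 - 36*A^-7
  A^-7 * (9) = 9*A^-7
  A^-9 * (d) = -A^-7 - A^-11
Summing the groups: <K> = A^25 - A^21 + A^17 - A^13 + A^9 - A^5 + A - A^-3 - A^-11
Normalise by the writhe: (-A^3)^(-w) = (-A^3)^(9) = -A^27, so f(A) = -A^27 * <K> = -A^52 + A^48 - A^44 + A^40 - A^36 + A^32 - A^28 + A^24 + A^16.
Substitute A = t^(-1/4), i.e. A^e → t^(-e/4): V(t) = t^-4 + t^-6 - t^-7 + t^-8 - t^-9 + t^-10 - t^-11 + t^-12 - t^-13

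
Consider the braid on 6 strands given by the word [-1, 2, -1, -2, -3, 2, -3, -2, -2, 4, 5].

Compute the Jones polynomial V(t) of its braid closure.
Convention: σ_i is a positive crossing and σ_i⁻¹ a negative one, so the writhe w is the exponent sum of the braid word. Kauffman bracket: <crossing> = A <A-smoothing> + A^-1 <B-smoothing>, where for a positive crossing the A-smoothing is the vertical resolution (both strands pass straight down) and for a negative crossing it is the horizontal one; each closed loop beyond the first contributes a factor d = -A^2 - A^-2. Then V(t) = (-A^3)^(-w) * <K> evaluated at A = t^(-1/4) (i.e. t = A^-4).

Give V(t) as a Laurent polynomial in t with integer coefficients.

The presented braid s1^-1 s2 s1^-1 s2^-1 s3^-1 s2 s3^-1 s2^-1 s2^-1 s4 s5 on 6 strands reduces by inverse Markov moves (closure unchanged at each step):
  Destabilize: the word has the form β·s5 where s5 occurs only as the final letter (β ∈ B_5); drop it and the last strand → 5 strands.
  Destabilize: the word has the form β·s4 where s4 occurs only as the final letter (β ∈ B_4); drop it and the last strand → 4 strands.
Reduced to β = s1^-1 s2 s1^-1 s2^-1 s3^-1 s2 s3^-1 s2^-1 s2^-1 on 4 strands, 9 crossings.
Compute on β:
Braid: s1^-1 s2 s1^-1 s2^-1 s3^-1 s2 s3^-1 s2^-1 s2^-1 on 4 strands, 9 crossings.
Writhe w = (#positive) - (#negative) = 2 - 7 = -5.
Enumerate smoothing states for the bracket polynomial. There are 2^9 = 512 states.
Each crossing splits two ways (0=vertical, 1=horizontal). The state's weight is A^(#A-smoothings - #B-smoothings) * d^(loops - 1).
Tabulate the states by total A-exponent and number of loops L (A-exp: L × count):
  A^9: L=5 ×1
  A^7: L=4 ×9
  A^5: L=3 ×30, L=5 ×6
  A^3: L=2 ×45, L=4 ×37, L=6 ×2
  A^1: L=1 ×27, L=3 ×78, L=5 ×21
  A^-1: L=2 ×67, L=4 ×53, L=6 ×6
  A^-3: L=1 ×12, L=3 ×53, L=5 ×18, L=7 ×1
  A^-5: L=2 ×14, L=4 ×19, L=6 ×3
  A^-7: L=3 ×6, L=5 ×3
  A^-9: L=4 ×1
Each group contributes A^e * Σ count * d^(L-1):
Powers of d = -A^2 - A^-2: d^2 = A^4 + 2 + A^-4; d^3 = -A^6 - 3*A^2 - 3*A^-2 - A^-6; d^4 = A^8 + 4*A^4 + 6 + 4*A^-4 + A^-8; d^5 = -A^10 - 5*A^6 - 10*A^2 - 10*A^-2 - 5*A^-6 - A^-10; d^6 = A^12 + 6*A^8 + 15*A^4 + 20 + 15*A^-4 + 6*A^-8 + A^-12.
  A^9 * (d^4) = A^17 + 4*A^13 + 6*A^9 + 4*A^5 + A
  A^7 * (9*d^3) = -9*A^13 - 27*A^9 - 27*A^5 - 9*A
  A^5 * (30*d^2 + 6*d^4) = 6*A^13 + 54*A^9 + 96*A^5 + 54*A + 6*A^-3
  A^3 * (45*d + 37*d^3 + 2*d^5) = -2*A^13 - 47*A^9 - 176*A^5 - 176*A - 47*A^-3 - 2*A^-7
  A^1 * (27 + 78*d^2 + 21*d^4) = 21*A^9 + 162*A^5 + 309*A + 162*A^-3 + 21*A^-7
  A^-1 * (67*d + 53*d^3 + 6*d^5) = -6*A^9 - 83*A^5 - 286*A - 286*A^-3 - 83*A^-7 - 6*A^-11
  A^-3 * (12 + 53*d^2 + 18*d^4 + d^6) = A^9 + 24*A^5 + 140*A + 246*A^-3 + 140*A^-7 + 24*A^-11 + A^-15
  A^-5 * (14*d + 19*d^3 + 3*d^5) = -3*A^5 - 34*A - 101*A^-3 - 101*A^-7 - 34*A^-11 - 3*A^-15
  A^-7 * (6*d^2 + 3*d^4) = 3*A + 18*A^-3 + 30*A^-7 + 18*A^-11 + 3*A^-15
  A^-9 * (d^3) = -A^-3 - 3*A^-7 - 3*A^-11 - A^-15
Summing the groups: <K> = A^17 - A^13 + 2*A^9 - 3*A^5 + 2*A - 3*A^-3 + 2*A^-7 - A^-11
Normalise by the writhe: (-A^3)^(-w) = (-A^3)^(5) = -A^15, so f(A) = -A^15 * <K> = -A^32 + A^28 - 2*A^24 + 3*A^20 - 2*A^16 + 3*A^12 - 2*A^8 + A^4.
Substitute A = t^(-1/4), i.e. A^e → t^(-e/4): V(t) = t^-1 - 2*t^-2 + 3*t^-3 - 2*t^-4 + 3*t^-5 - 2*t^-6 + t^-7 - t^-8

Answer: t^-1 - 2*t^-2 + 3*t^-3 - 2*t^-4 + 3*t^-5 - 2*t^-6 + t^-7 - t^-8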